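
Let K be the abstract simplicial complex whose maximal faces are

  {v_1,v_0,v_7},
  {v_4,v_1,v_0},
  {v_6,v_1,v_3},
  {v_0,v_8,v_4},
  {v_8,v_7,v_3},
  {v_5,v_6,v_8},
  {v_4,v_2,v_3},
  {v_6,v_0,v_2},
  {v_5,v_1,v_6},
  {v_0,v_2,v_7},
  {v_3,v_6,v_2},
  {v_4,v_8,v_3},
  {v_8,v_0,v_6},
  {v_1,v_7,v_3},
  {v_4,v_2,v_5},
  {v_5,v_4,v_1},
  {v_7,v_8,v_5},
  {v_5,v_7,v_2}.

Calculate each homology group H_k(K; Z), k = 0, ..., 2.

We work with the vertex ordering v_0 < v_1 < v_2 < v_3 < v_4 < v_5 < v_6 < v_7 < v_8. The simplices of K, each written with vertices in increasing order, are:

  0-simplices (9): [v_0], [v_1], [v_2], [v_3], [v_4], [v_5], [v_6], [v_7], [v_8]
  1-simplices (27): (27 of them)
  2-simplices (18): (18 of them)

giving chain groups C_0 ≅ Z^9, C_1 ≅ Z^27, C_2 ≅ Z^18.

∂_1: C_1 → C_0 maps an edge to its endpoints' difference, ∂[p,q] = q − p.
The resulting 9×27 matrix has rank 8, and its Smith normal form has invariant factors (1,1,1,1,1,1,1,1).

The boundary map ∂_2: C_2 → C_1 maps a triangle to the signed sum of its edges. For instance
  ∂[v_1,v_3,v_7] = [v_3,v_7] − [v_1,v_7] + [v_1,v_3],
  ∂[v_0,v_4,v_8] = [v_4,v_8] − [v_0,v_8] + [v_0,v_4].
The 27×18 boundary matrix has rank 17 and Smith normal form diag(1,1,1,1,1,1,1,1,1,1,1,1,1,1,1,1,1).

Now H_k = ker ∂_k / im ∂_{k+1}, so:

  H_0: rank C_0 − rank ∂_1 = 9 − 8 = 1, and the invariant factors of ∂_1 are all 1, so H_0 ≅ Z.
  H_1: rank ker ∂_1 − rank ∂_2 = (27 − 8) − 17 = 2, and the invariant factors of ∂_2 are all 1, so H_1 ≅ Z^2.
  H_2: rank ker ∂_2 − rank ∂_3 = (18 − 17) − 0 = 1, and there is no ∂_3, so H_2 ≅ Z.

(K is a triangulation of the torus T^2.)

H_0 ≅ Z,  H_1 ≅ Z^2,  H_2 ≅ Z.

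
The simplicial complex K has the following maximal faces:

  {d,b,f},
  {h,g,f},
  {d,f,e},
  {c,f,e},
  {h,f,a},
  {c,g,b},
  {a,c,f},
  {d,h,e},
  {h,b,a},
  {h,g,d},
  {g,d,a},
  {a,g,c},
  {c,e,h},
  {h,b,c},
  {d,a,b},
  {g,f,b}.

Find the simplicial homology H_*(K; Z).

H_0 ≅ Z,  H_1 ≅ Z^2,  H_2 ≅ Z.

Take the total order a < b < c < d < e < f < g < h on the vertex set. Then K (dimension 2) consists of the simplices:

  0-simplices (8): a, b, c, d, e, f, g, h
  1-simplices (24): ab, ac, ad, af, ag, ah, bc, bd, bf, bg, bh, ce, cf, cg, ch, de, df, dg, dh, ef, eh, fg, fh, gh
  2-simplices (16): abd, abh, acf, acg, adg, afh, bcg, bch, bdf, bfg, cef, ceh, def, deh, dgh, fgh

Hence C_0 ≅ Z^8, C_1 ≅ Z^24, C_2 ≅ Z^16.

The boundary map ∂_1: C_1 → C_0 is given by ∂[p,q] = [q] − [p]. For instance
  ∂df = f − d.
The 8×24 boundary matrix has rank 7 and Smith normal form diag(1,1,1,1,1,1,1).

Boundary ∂_2: C_2 → C_1 maps a triangle to the signed sum of its edges. For instance
  ∂ceh = eh − ch + ce,
  ∂def = ef − df + de.
As a 24×16 matrix over Z this has rank 15, with invariant factors (1,1,1,1,1,1,1,1,1,1,1,1,1,1,1).

Reading off H_k = ker ∂_k / im ∂_{k+1}:

  H_0: rank C_0 − rank ∂_1 = 8 − 7 = 1, and the invariant factors of ∂_1 are all 1, so H_0 ≅ Z.
  H_1: rank ker ∂_1 − rank ∂_2 = (24 − 7) − 15 = 2, and the invariant factors of ∂_2 are all 1, so H_1 ≅ Z^2.
  H_2: rank ker ∂_2 − rank ∂_3 = (16 − 15) − 0 = 1, and there is no ∂_3, so H_2 ≅ Z.

As a check, the Euler characteristic is 8 − 24 + 16 = 0, which agrees with 1 − 2 + 1 = 0.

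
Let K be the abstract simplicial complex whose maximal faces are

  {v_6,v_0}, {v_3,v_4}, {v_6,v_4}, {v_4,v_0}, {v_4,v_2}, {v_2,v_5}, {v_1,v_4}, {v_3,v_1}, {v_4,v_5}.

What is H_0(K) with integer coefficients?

Order the vertices as v_0 < v_1 < v_2 < v_3 < v_4 < v_5 < v_6. Listing each simplex with vertices in this order, K has dimension 1 with simplices:

  0-simplices (7): [v_0], [v_1], [v_2], [v_3], [v_4], [v_5], [v_6]
  1-simplices (9): [v_0,v_4], [v_0,v_6], [v_1,v_3], [v_1,v_4], [v_2,v_4], [v_2,v_5], [v_3,v_4], [v_4,v_5], [v_4,v_6]

so the chain groups are C_0 ≅ Z^7, C_1 ≅ Z^9.

Boundary ∂_1: C_1 → C_0 maps an edge to its endpoints' difference, ∂[p,q] = q − p. For instance
  ∂[v_2,v_4] = [v_4] − [v_2].
This gives a 7×9 integer matrix of rank 6; reducing to Smith normal form yields diagonal entries (1,1,1,1,1,1).

Computing H_k = (kernel of ∂_k) / (image of ∂_{k+1}):

  H_0: rank C_0 − rank ∂_1 = 7 − 6 = 1, and the invariant factors of ∂_1 are all 1, so H_0 ≅ Z.

H_0 = Z.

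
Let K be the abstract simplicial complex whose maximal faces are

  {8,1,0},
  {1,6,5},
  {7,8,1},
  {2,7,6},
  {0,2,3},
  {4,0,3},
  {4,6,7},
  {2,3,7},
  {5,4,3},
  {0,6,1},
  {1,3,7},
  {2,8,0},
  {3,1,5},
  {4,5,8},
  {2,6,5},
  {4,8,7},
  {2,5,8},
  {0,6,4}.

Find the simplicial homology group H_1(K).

Fix the vertex order 0 < 1 < 2 < 3 < 4 < 5 < 6 < 7 < 8 and write every simplex with vertices in increasing order. Then dim K = 2 and the simplices of K are:

  0-simplices (9): [0], [1], [2], [3], [4], [5], [6], [7], [8]
  1-simplices (27): (27 of them)
  2-simplices (18): [0,1,6], [0,1,8], [0,2,3], [0,2,8], [0,3,4], [0,4,6], [1,3,5], [1,3,7], [1,5,6], [1,7,8], [2,3,7], [2,5,6], [2,5,8], [2,6,7], [3,4,5], [4,5,8], [4,6,7], [4,7,8]

so the chain groups are C_0 ≅ Z^9, C_1 ≅ Z^27, C_2 ≅ Z^18.

Boundary ∂_1: C_1 → C_0 maps an edge to its endpoints' difference, ∂[p,q] = q − p. For instance
  ∂[1,5] = [5] − [1].
This gives a 9×27 integer matrix of rank 8; reducing to Smith normal form yields diagonal entries (1,1,1,1,1,1,1,1).

∂_2: C_2 → C_1 acts by ∂[p,q,r] = [q,r] − [p,r] + [p,q]. For instance
  ∂[2,5,6] = [5,6] − [2,6] + [2,5],
  ∂[0,1,6] = [1,6] − [0,6] + [0,1].
As a 27×18 matrix over Z this has rank 17, with invariant factors (1,1,1,1,1,1,1,1,1,1,1,1,1,1,1,1,1).

From H_k ≅ ker(∂_k) / im(∂_{k+1}) we obtain:

  H_1: rank ker ∂_1 − rank ∂_2 = (27 − 8) − 17 = 2, and the invariant factors of ∂_2 are all 1, so H_1 = Z^2.

H_1 = Z^2.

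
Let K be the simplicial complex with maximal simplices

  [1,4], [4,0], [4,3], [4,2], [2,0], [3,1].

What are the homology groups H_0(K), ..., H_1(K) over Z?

H_0 = Z,  H_1 = Z^2.

K has 5 vertices, 6 edges.
rank ∂_0 = 0, rank ∂_1 = 4 ⇒ b_0 = 5 − 0 − 4 = 1; all invariant factors of ∂_1 are 1 so no torsion. So H_0 = Z.
rank ∂_1 = 4, rank ∂_2 = 0 ⇒ b_1 = 6 − 4 − 0 = 2. So H_1 = Z^2.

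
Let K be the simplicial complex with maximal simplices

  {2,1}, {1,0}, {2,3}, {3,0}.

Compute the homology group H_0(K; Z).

Order the vertices as 0 < 1 < 2 < 3. Listing each simplex with vertices in this order, K has dimension 1 with simplices:

  0-simplices (4): [0], [1], [2], [3]
  1-simplices (4): [0,1], [0,3], [1,2], [2,3]

Hence C_0 ≅ Z^4, C_1 ≅ Z^4.

∂_1: C_1 → C_0 is given by ∂[p,q] = [q] − [p].
As a 4×4 matrix over Z this has rank 3, with invariant factors (1,1,1).

Now H_k = ker ∂_k / im ∂_{k+1}, so:

  H_0: rank C_0 − rank ∂_1 = 4 − 3 = 1, and the invariant factors of ∂_1 are all 1, so H_0 ≅ Z.

(K is a triangulation of the circle S^1.)

H_0 = Z.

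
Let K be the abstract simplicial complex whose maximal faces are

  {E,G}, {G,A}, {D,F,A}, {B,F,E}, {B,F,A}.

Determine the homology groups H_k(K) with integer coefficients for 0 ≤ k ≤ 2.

H_0 ≅ Z,  H_1 ≅ Z,  H_2 = 0.

Take the total order A < B < D < E < F < G on the vertex set. Then K (dimension 2) consists of the simplices:

  0-simplices (6): A, B, D, E, F, G
  1-simplices (9): AB, AD, AF, AG, BE, BF, DF, EF, EG
  2-simplices (3): ABF, ADF, BEF

so the chain groups are C_0 ≅ Z^6, C_1 ≅ Z^9, C_2 ≅ Z^3.

∂_1: C_1 → C_0 is given by ∂[p,q] = [q] − [p]. For instance
  ∂AD = D − A.
The 6×9 boundary matrix has rank 5 and Smith normal form diag(1,1,1,1,1).

∂_2: C_2 → C_1 sends each 2-simplex [p,q,r] to [q,r] − [p,r] + [p,q]. For instance
  ∂ABF = BF − AF + AB,
  ∂BEF = EF − BF + BE.
The 9×3 boundary matrix has rank 3 and Smith normal form diag(1,1,1).

Now H_k = ker ∂_k / im ∂_{k+1}, so:

  H_0: rank C_0 − rank ∂_1 = 6 − 5 = 1, and the invariant factors of ∂_1 are all 1, so H_0 = Z.
  H_1: rank ker ∂_1 − rank ∂_2 = (9 − 5) − 3 = 1, and the invariant factors of ∂_2 are all 1, so H_1 = Z.
  H_2: rank ker ∂_2 − rank ∂_3 = (3 − 3) − 0 = 0, and there is no ∂_3, so H_2 = 0.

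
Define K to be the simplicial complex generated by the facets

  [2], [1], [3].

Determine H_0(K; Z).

H_0 = Z^3.

We work with the vertex ordering 1 < 2 < 3. The simplices of K, each written with vertices in increasing order, are:

  0-simplices (3): [1], [2], [3]

so the chain groups are C_0 ≅ Z^3.

Reading off H_k = ker ∂_k / im ∂_{k+1}:

  H_0: rank C_0 − rank ∂_1 = 3 − 0 = 3, and there is no ∂_1, so H_0 = Z^3.

(K is a triangulation of a set of 3 points.)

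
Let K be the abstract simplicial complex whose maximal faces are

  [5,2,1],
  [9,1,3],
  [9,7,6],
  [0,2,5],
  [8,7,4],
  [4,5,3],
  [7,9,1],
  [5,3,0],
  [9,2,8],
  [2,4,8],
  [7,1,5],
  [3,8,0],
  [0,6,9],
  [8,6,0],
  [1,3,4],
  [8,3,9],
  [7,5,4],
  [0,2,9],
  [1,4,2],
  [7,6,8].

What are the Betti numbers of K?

b_0 = 1, b_1 = 1, b_2 = 0.

Order the vertices as 0 < 1 < 2 < 3 < 4 < 5 < 6 < 7 < 8 < 9. Listing each simplex with vertices in this order, K has dimension 2 with simplices:

  0-simplices (10): [0], [1], [2], [3], [4], [5], [6], [7], [8], [9]
  1-simplices (30): (30 of them)
  2-simplices (20): (20 of them)

giving chain groups C_0 ≅ Z^10, C_1 ≅ Z^30, C_2 ≅ Z^20.

∂_1: C_1 → C_0 is given by ∂[p,q] = [q] − [p]. For instance
  ∂[1,2] = [2] − [1].
This gives a 10×30 integer matrix of rank 9; reducing to Smith normal form yields diagonal entries (1,1,1,1,1,1,1,1,1).

The boundary map ∂_2: C_2 → C_1 sends each 2-simplex [p,q,r] to [q,r] − [p,r] + [p,q]. For instance
  ∂[1,2,4] = [2,4] − [1,4] + [1,2],
  ∂[4,7,8] = [7,8] − [4,8] + [4,7].
The resulting 30×20 matrix has rank 20, and its Smith normal form has invariant factors (1,1,1,1,1,1,1,1,1,1,1,1,1,1,1,1,1,1,1,2).

Now H_k = ker ∂_k / im ∂_{k+1}, so:

  H_0: rank C_0 − rank ∂_1 = 10 − 9 = 1, and the invariant factors of ∂_1 are all 1, so H_0 ≅ Z.
  H_1: rank ker ∂_1 − rank ∂_2 = (30 − 9) − 20 = 1, and ∂_2 has invariant factor 2 > 1, so H_1 ≅ Z ⊕ Z/2Z.
  H_2: rank ker ∂_2 − rank ∂_3 = (20 − 20) − 0 = 0, and there is no ∂_3, so H_2 ≅ 0.

Hence the Betti numbers are b_0 = 1, b_1 = 1, b_2 = 0.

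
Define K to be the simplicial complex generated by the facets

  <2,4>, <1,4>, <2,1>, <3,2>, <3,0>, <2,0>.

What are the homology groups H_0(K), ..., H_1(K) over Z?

H_0 ≅ Z,  H_1 ≅ Z^2.

Take the total order 0 < 1 < 2 < 3 < 4 on the vertex set. Then K (dimension 1) consists of the simplices:

  0-simplices (5): [0], [1], [2], [3], [4]
  1-simplices (6): [0,2], [0,3], [1,2], [1,4], [2,3], [2,4]

so the chain groups are C_0 ≅ Z^5, C_1 ≅ Z^6.

The boundary map ∂_1: C_1 → C_0 is given by ∂[p,q] = [q] − [p]. For instance
  ∂[0,2] = [2] − [0].
The 5×6 boundary matrix has rank 4 and Smith normal form diag(1,1,1,1).

Reading off H_k = ker ∂_k / im ∂_{k+1}:

  H_0: rank C_0 − rank ∂_1 = 5 − 4 = 1, and the invariant factors of ∂_1 are all 1, so H_0 = Z.
  H_1: rank ker ∂_1 − rank ∂_2 = (6 − 4) − 0 = 2, and there is no ∂_2, so H_1 = Z^2.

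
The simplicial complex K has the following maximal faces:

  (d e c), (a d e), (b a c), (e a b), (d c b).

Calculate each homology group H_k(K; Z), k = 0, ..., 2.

K has 5 vertices, 10 edges, 5 triangles.
rank ∂_0 = 0, rank ∂_1 = 4 ⇒ b_0 = 5 − 0 − 4 = 1; all invariant factors of ∂_1 are 1 so no torsion. So H_0 ≅ Z.
rank ∂_1 = 4, rank ∂_2 = 5 ⇒ b_1 = 10 − 4 − 5 = 1; all invariant factors of ∂_2 are 1 so no torsion. So H_1 ≅ Z.
rank ∂_2 = 5, rank ∂_3 = 0 ⇒ b_2 = 5 − 5 − 0 = 0. So H_2 ≅ 0.

H_0 = Z,  H_1 = Z,  H_2 = 0.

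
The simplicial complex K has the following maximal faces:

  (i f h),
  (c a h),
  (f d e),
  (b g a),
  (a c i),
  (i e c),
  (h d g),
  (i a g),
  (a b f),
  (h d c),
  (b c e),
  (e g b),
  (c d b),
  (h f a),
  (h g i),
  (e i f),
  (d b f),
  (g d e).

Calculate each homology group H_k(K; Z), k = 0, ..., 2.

K has 9 vertices, 27 edges, 18 triangles.
rank ∂_0 = 0, rank ∂_1 = 8 ⇒ b_0 = 9 − 0 − 8 = 1; all invariant factors of ∂_1 are 1 so no torsion. So H_0 = Z.
rank ∂_1 = 8, rank ∂_2 = 18 ⇒ b_1 = 27 − 8 − 18 = 1; ∂_2 has invariant factor(s) [2] giving torsion. So H_1 = Z × Z/2.
rank ∂_2 = 18, rank ∂_3 = 0 ⇒ b_2 = 18 − 18 − 0 = 0. So H_2 = 0.

H_0 = Z,  H_1 = Z × Z/2,  H_2 = 0.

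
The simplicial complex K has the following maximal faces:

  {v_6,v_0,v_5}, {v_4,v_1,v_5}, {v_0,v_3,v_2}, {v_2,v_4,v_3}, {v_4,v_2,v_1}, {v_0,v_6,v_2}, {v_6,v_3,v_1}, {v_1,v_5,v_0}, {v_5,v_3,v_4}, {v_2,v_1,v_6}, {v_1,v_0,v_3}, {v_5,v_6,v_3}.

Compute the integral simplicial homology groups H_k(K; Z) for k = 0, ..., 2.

H_0 ≅ Z,  H_1 ≅ Z_2,  H_2 = 0.

We work with the vertex ordering v_0 < v_1 < v_2 < v_3 < v_4 < v_5 < v_6. The simplices of K, each written with vertices in increasing order, are:

  0-simplices (7): [v_0], [v_1], [v_2], [v_3], [v_4], [v_5], [v_6]
  1-simplices (18): (18 of them)
  2-simplices (12): (12 of them)

so the chain groups are C_0 ≅ Z^7, C_1 ≅ Z^18, C_2 ≅ Z^12.

∂_1: C_1 → C_0 sends each edge [p,q] (with p < q) to q − p. For instance
  ∂[v_1,v_4] = [v_4] − [v_1].
The 7×18 boundary matrix has rank 6 and Smith normal form diag(1,1,1,1,1,1).

∂_2: C_2 → C_1 acts by ∂[p,q,r] = [q,r] − [p,r] + [p,q]. For instance
  ∂[v_2,v_3,v_4] = [v_3,v_4] − [v_2,v_4] + [v_2,v_3],
  ∂[v_0,v_2,v_3] = [v_2,v_3] − [v_0,v_3] + [v_0,v_2].
The resulting 18×12 matrix has rank 12, and its Smith normal form has invariant factors (1,1,1,1,1,1,1,1,1,1,1,2).

Now H_k = ker ∂_k / im ∂_{k+1}, so:

  H_0: rank C_0 − rank ∂_1 = 7 − 6 = 1, and the invariant factors of ∂_1 are all 1, so H_0 = Z.
  H_1: rank ker ∂_1 − rank ∂_2 = (18 − 6) − 12 = 0, and ∂_2 has invariant factor 2 > 1, so H_1 = Z_2.
  H_2: rank ker ∂_2 − rank ∂_3 = (12 − 12) − 0 = 0, and there is no ∂_3, so H_2 = 0.

(K is a triangulation of the real projective plane RP^2.)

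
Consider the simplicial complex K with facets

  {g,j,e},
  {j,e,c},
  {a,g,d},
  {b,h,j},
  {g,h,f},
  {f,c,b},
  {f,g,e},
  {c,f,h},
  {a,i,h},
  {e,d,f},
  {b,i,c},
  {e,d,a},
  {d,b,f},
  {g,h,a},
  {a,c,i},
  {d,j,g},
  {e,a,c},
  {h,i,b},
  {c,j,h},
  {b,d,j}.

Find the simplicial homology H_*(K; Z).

H_0 = Z,  H_1 = Z × Z/2,  H_2 = 0.

Order the vertices as a < b < c < d < e < f < g < h < i < j. Listing each simplex with vertices in this order, K has dimension 2 with simplices:

  0-simplices (10): a, b, c, d, e, f, g, h, i, j
  1-simplices (30): ac, ad, ae, ag, ah, ai, bc, bd, bf, bh, bi, bj, ce, cf, ch, ci, cj, de, df, dg, dj, ef, eg, ej, fg, fh, gh, gj, hi, hj
  2-simplices (20): ace, aci, ade, adg, agh, ahi, bcf, bci, bdf, bdj, bhi, bhj, cej, cfh, chj, def, dgj, efg, egj, fgh

so the chain groups are C_0 ≅ Z^10, C_1 ≅ Z^30, C_2 ≅ Z^20.

∂_1: C_1 → C_0 sends each edge [p,q] (with p < q) to q − p. For instance
  ∂dg = g − d.
As a 10×30 matrix over Z this has rank 9, with invariant factors (1,1,1,1,1,1,1,1,1).

The boundary map ∂_2: C_2 → C_1 maps a triangle to the signed sum of its edges. For instance
  ∂fgh = gh − fh + fg,
  ∂agh = gh − ah + ag.
The 30×20 boundary matrix has rank 20 and Smith normal form diag(1,1,1,1,1,1,1,1,1,1,1,1,1,1,1,1,1,1,1,2).

Reading off H_k = ker ∂_k / im ∂_{k+1}:

  H_0: rank C_0 − rank ∂_1 = 10 − 9 = 1, and the invariant factors of ∂_1 are all 1, so H_0 = Z.
  H_1: rank ker ∂_1 − rank ∂_2 = (30 − 9) − 20 = 1, and ∂_2 has invariant factor 2 > 1, so H_1 = Z × Z/2.
  H_2: rank ker ∂_2 − rank ∂_3 = (20 − 20) − 0 = 0, and there is no ∂_3, so H_2 = 0.

As a check, the Euler characteristic is 10 − 30 + 20 = 0, which agrees with 1 − 1 + 0 = 0.
(K is a triangulation of the Klein bottle.)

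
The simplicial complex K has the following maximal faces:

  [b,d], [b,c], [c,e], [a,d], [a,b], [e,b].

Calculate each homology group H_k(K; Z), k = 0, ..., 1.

Take the total order a < b < c < d < e on the vertex set. Then K (dimension 1) consists of the simplices:

  0-simplices (5): a, b, c, d, e
  1-simplices (6): ab, ad, bc, bd, be, ce

Hence C_0 ≅ Z^5, C_1 ≅ Z^6.

Boundary ∂_1: C_1 → C_0 maps an edge to its endpoints' difference, ∂[p,q] = q − p.
This gives a 5×6 integer matrix of rank 4; reducing to Smith normal form yields diagonal entries (1,1,1,1).

Now H_k = ker ∂_k / im ∂_{k+1}, so:

  H_0: rank C_0 − rank ∂_1 = 5 − 4 = 1, and the invariant factors of ∂_1 are all 1, so H_0 ≅ Z.
  H_1: rank ker ∂_1 − rank ∂_2 = (6 − 4) − 0 = 2, and there is no ∂_2, so H_1 ≅ Z^2.

H_0 = Z,  H_1 = Z^2.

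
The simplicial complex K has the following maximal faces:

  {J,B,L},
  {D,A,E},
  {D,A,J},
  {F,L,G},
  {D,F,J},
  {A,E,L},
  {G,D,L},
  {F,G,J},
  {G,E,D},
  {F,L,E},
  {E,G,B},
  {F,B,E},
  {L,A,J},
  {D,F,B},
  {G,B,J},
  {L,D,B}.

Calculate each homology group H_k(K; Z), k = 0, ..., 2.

H_0 = Z,  H_1 = Z^2,  H_2 = Z.

Take the total order A < B < D < E < F < G < J < L on the vertex set. Then K (dimension 2) consists of the simplices:

  0-simplices (8): A, B, D, E, F, G, J, L
  1-simplices (24): AD, AE, AJ, AL, BD, BE, BF, BG, BJ, BL, DE, DF, DG, DJ, DL, EF, EG, EL, FG, FJ, FL, GJ, GL, JL
  2-simplices (16): ADE, ADJ, AEL, AJL, BDF, BDL, BEF, BEG, BGJ, BJL, DEG, DFJ, DGL, EFL, FGJ, FGL

so the chain groups are C_0 ≅ Z^8, C_1 ≅ Z^24, C_2 ≅ Z^16.

∂_1: C_1 → C_0 maps an edge to its endpoints' difference, ∂[p,q] = q − p.
As a 8×24 matrix over Z this has rank 7, with invariant factors (1,1,1,1,1,1,1).

The boundary map ∂_2: C_2 → C_1 acts by ∂[p,q,r] = [q,r] − [p,r] + [p,q]. For instance
  ∂BDL = DL − BL + BD,
  ∂DFJ = FJ − DJ + DF.
The 24×16 boundary matrix has rank 15 and Smith normal form diag(1,1,1,1,1,1,1,1,1,1,1,1,1,1,1).

Reading off H_k = ker ∂_k / im ∂_{k+1}:

  H_0: rank C_0 − rank ∂_1 = 8 − 7 = 1, and the invariant factors of ∂_1 are all 1, so H_0 = Z.
  H_1: rank ker ∂_1 − rank ∂_2 = (24 − 7) − 15 = 2, and the invariant factors of ∂_2 are all 1, so H_1 = Z^2.
  H_2: rank ker ∂_2 − rank ∂_3 = (16 − 15) − 0 = 1, and there is no ∂_3, so H_2 = Z.

(K is a triangulation of the torus T^2.)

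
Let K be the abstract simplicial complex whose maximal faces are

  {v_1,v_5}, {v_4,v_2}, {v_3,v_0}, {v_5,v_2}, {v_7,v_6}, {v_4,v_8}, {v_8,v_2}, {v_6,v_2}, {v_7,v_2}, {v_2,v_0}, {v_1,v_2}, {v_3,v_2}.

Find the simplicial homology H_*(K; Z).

Order the vertices as v_0 < v_1 < v_2 < v_3 < v_4 < v_5 < v_6 < v_7 < v_8. Listing each simplex with vertices in this order, K has dimension 1 with simplices:

  0-simplices (9): [v_0], [v_1], [v_2], [v_3], [v_4], [v_5], [v_6], [v_7], [v_8]
  1-simplices (12): [v_0,v_2], [v_0,v_3], [v_1,v_2], [v_1,v_5], [v_2,v_3], [v_2,v_4], [v_2,v_5], [v_2,v_6], [v_2,v_7], [v_2,v_8], [v_4,v_8], [v_6,v_7]

Hence C_0 ≅ Z^9, C_1 ≅ Z^12.

∂_1: C_1 → C_0 maps an edge to its endpoints' difference, ∂[p,q] = q − p. For instance
  ∂[v_1,v_5] = [v_5] − [v_1].
As a 9×12 matrix over Z this has rank 8, with invariant factors (1,1,1,1,1,1,1,1).

From H_k ≅ ker(∂_k) / im(∂_{k+1}) we obtain:

  H_0: rank C_0 − rank ∂_1 = 9 − 8 = 1, and the invariant factors of ∂_1 are all 1, so H_0 = Z.
  H_1: rank ker ∂_1 − rank ∂_2 = (12 − 8) − 0 = 4, and there is no ∂_2, so H_1 = Z^4.

H_0 = Z,  H_1 = Z^4.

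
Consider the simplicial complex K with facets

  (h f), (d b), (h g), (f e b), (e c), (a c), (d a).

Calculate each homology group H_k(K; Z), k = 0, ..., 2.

H_0 = Z,  H_1 = Z,  H_2 = 0.

Order the vertices as a < b < c < d < e < f < g < h. Listing each simplex with vertices in this order, K has dimension 2 with simplices:

  0-simplices (8): a, b, c, d, e, f, g, h
  1-simplices (9): ac, ad, bd, be, bf, ce, ef, fh, gh
  2-simplices (1): bef

giving chain groups C_0 ≅ Z^8, C_1 ≅ Z^9, C_2 ≅ Z^1.

The boundary map ∂_1: C_1 → C_0 sends each edge [p,q] (with p < q) to q − p. For instance
  ∂be = e − b.
The resulting 8×9 matrix has rank 7, and its Smith normal form has invariant factors (1,1,1,1,1,1,1).

The boundary map ∂_2: C_2 → C_1 sends each 2-simplex [p,q,r] to [q,r] − [p,r] + [p,q]. For instance
  ∂bef = ef − bf + be.
The resulting 9×1 matrix has rank 1, and its Smith normal form has invariant factors (1).

Computing H_k = (kernel of ∂_k) / (image of ∂_{k+1}):

  H_0: rank C_0 − rank ∂_1 = 8 − 7 = 1, and the invariant factors of ∂_1 are all 1, so H_0 = Z.
  H_1: rank ker ∂_1 − rank ∂_2 = (9 − 7) − 1 = 1, and the invariant factors of ∂_2 are all 1, so H_1 = Z.
  H_2: rank ker ∂_2 − rank ∂_3 = (1 − 1) − 0 = 0, and there is no ∂_3, so H_2 = 0.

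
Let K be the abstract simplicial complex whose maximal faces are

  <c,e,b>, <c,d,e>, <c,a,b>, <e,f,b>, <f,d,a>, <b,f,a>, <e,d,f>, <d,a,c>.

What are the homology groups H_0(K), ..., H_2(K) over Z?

H_0 ≅ Z,  H_1 = 0,  H_2 ≅ Z.

Take the total order a < b < c < d < e < f on the vertex set. Then K (dimension 2) consists of the simplices:

  0-simplices (6): a, b, c, d, e, f
  1-simplices (12): ab, ac, ad, af, bc, be, bf, cd, ce, de, df, ef
  2-simplices (8): abc, abf, acd, adf, bce, bef, cde, def

Hence C_0 ≅ Z^6, C_1 ≅ Z^12, C_2 ≅ Z^8.

∂_1: C_1 → C_0 sends each edge [p,q] (with p < q) to q − p.
This gives a 6×12 integer matrix of rank 5; reducing to Smith normal form yields diagonal entries (1,1,1,1,1).

The boundary map ∂_2: C_2 → C_1 acts by ∂[p,q,r] = [q,r] − [p,r] + [p,q]. For instance
  ∂bef = ef − bf + be,
  ∂adf = df − af + ad.
This gives a 12×8 integer matrix of rank 7; reducing to Smith normal form yields diagonal entries (1,1,1,1,1,1,1).

Now H_k = ker ∂_k / im ∂_{k+1}, so:

  H_0: rank C_0 − rank ∂_1 = 6 − 5 = 1, and the invariant factors of ∂_1 are all 1, so H_0 ≅ Z.
  H_1: rank ker ∂_1 − rank ∂_2 = (12 − 5) − 7 = 0, and the invariant factors of ∂_2 are all 1, so H_1 ≅ 0.
  H_2: rank ker ∂_2 − rank ∂_3 = (8 − 7) − 0 = 1, and there is no ∂_3, so H_2 ≅ Z.

As a check, the Euler characteristic is 6 − 12 + 8 = 2, which agrees with 1 − 0 + 1 = 2.
(K is a triangulation of the 2-sphere S^2.)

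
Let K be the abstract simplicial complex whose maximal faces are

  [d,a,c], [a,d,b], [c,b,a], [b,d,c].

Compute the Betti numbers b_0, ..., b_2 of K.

Take the total order a < b < c < d on the vertex set. Then K (dimension 2) consists of the simplices:

  0-simplices (4): a, b, c, d
  1-simplices (6): ab, ac, ad, bc, bd, cd
  2-simplices (4): abc, abd, acd, bcd

Hence C_0 ≅ Z^4, C_1 ≅ Z^6, C_2 ≅ Z^4.

The boundary map ∂_1: C_1 → C_0 maps an edge to its endpoints' difference, ∂[p,q] = q − p. For instance
  ∂cd = d − c.
The 4×6 boundary matrix has rank 3 and Smith normal form diag(1,1,1).

The boundary map ∂_2: C_2 → C_1 sends each 2-simplex [p,q,r] to [q,r] − [p,r] + [p,q]. For instance
  ∂abc = bc − ac + ab,
  ∂acd = cd − ad + ac.
As a 6×4 matrix over Z this has rank 3, with invariant factors (1,1,1).

Now H_k = ker ∂_k / im ∂_{k+1}, so:

  H_0: rank C_0 − rank ∂_1 = 4 − 3 = 1, and the invariant factors of ∂_1 are all 1, so H_0 = Z.
  H_1: rank ker ∂_1 − rank ∂_2 = (6 − 3) − 3 = 0, and the invariant factors of ∂_2 are all 1, so H_1 = 0.
  H_2: rank ker ∂_2 − rank ∂_3 = (4 − 3) − 0 = 1, and there is no ∂_3, so H_2 = Z.

Hence the Betti numbers are b_0 = 1, b_1 = 0, b_2 = 1.

b_0 = 1, b_1 = 0, b_2 = 1.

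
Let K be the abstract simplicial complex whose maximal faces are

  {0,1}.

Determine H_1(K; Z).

H_1 = 0.

Take the total order 0 < 1 on the vertex set. Then K (dimension 1) consists of the simplices:

  0-simplices (2): [0], [1]
  1-simplices (1): [0,1]

Hence C_0 ≅ Z^2, C_1 ≅ Z^1.

∂_1: C_1 → C_0 maps an edge to its endpoints' difference, ∂[p,q] = q − p. For instance
  ∂[0,1] = [1] − [0].
As a 2×1 matrix over Z this has rank 1, with invariant factors (1).

Reading off H_k = ker ∂_k / im ∂_{k+1}:

  H_1: rank ker ∂_1 − rank ∂_2 = (1 − 1) − 0 = 0, and there is no ∂_2, so H_1 = 0.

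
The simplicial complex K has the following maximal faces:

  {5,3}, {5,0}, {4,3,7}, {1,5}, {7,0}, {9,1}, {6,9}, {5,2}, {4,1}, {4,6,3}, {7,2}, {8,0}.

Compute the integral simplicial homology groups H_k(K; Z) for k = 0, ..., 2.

K has 10 vertices, 15 edges, 2 triangles.
rank ∂_0 = 0, rank ∂_1 = 9 ⇒ b_0 = 10 − 0 − 9 = 1; all invariant factors of ∂_1 are 1 so no torsion. So H_0 = Z.
rank ∂_1 = 9, rank ∂_2 = 2 ⇒ b_1 = 15 − 9 − 2 = 4; all invariant factors of ∂_2 are 1 so no torsion. So H_1 = Z^4.
rank ∂_2 = 2, rank ∂_3 = 0 ⇒ b_2 = 2 − 2 − 0 = 0. So H_2 = 0.

H_0 = Z,  H_1 = Z^4,  H_2 = 0.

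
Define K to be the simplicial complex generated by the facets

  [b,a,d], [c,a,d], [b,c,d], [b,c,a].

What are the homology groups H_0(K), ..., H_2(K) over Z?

H_0 ≅ Z,  H_1 = 0,  H_2 ≅ Z.

Take the total order a < b < c < d on the vertex set. Then K (dimension 2) consists of the simplices:

  0-simplices (4): a, b, c, d
  1-simplices (6): ab, ac, ad, bc, bd, cd
  2-simplices (4): abc, abd, acd, bcd

giving chain groups C_0 ≅ Z^4, C_1 ≅ Z^6, C_2 ≅ Z^4.

Boundary ∂_1: C_1 → C_0 sends each edge [p,q] (with p < q) to q − p.
The resulting 4×6 matrix has rank 3, and its Smith normal form has invariant factors (1,1,1).

∂_2: C_2 → C_1 acts by ∂[p,q,r] = [q,r] − [p,r] + [p,q]. For instance
  ∂abd = bd − ad + ab,
  ∂acd = cd − ad + ac.
The 6×4 boundary matrix has rank 3 and Smith normal form diag(1,1,1).

From H_k ≅ ker(∂_k) / im(∂_{k+1}) we obtain:

  H_0: rank C_0 − rank ∂_1 = 4 − 3 = 1, and the invariant factors of ∂_1 are all 1, so H_0 = Z.
  H_1: rank ker ∂_1 − rank ∂_2 = (6 − 3) − 3 = 0, and the invariant factors of ∂_2 are all 1, so H_1 = 0.
  H_2: rank ker ∂_2 − rank ∂_3 = (4 − 3) − 0 = 1, and there is no ∂_3, so H_2 = Z.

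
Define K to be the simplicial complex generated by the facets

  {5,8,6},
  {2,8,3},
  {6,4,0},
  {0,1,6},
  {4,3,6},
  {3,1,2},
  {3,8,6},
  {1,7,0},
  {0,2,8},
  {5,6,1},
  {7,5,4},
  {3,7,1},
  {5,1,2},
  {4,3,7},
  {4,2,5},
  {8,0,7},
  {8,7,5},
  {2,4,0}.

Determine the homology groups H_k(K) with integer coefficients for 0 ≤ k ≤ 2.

H_0 = Z,  H_1 = Z^2,  H_2 = Z.

K has 9 vertices, 27 edges, 18 triangles.
rank ∂_0 = 0, rank ∂_1 = 8 ⇒ b_0 = 9 − 0 − 8 = 1; all invariant factors of ∂_1 are 1 so no torsion. So H_0 = Z.
rank ∂_1 = 8, rank ∂_2 = 17 ⇒ b_1 = 27 − 8 − 17 = 2; all invariant factors of ∂_2 are 1 so no torsion. So H_1 = Z^2.
rank ∂_2 = 17, rank ∂_3 = 0 ⇒ b_2 = 18 − 17 − 0 = 1. So H_2 = Z.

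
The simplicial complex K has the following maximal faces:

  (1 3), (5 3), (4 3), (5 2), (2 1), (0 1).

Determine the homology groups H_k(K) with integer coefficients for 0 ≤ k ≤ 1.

H_0 ≅ Z,  H_1 ≅ Z.

We work with the vertex ordering 0 < 1 < 2 < 3 < 4 < 5. The simplices of K, each written with vertices in increasing order, are:

  0-simplices (6): [0], [1], [2], [3], [4], [5]
  1-simplices (6): [0,1], [1,2], [1,3], [2,5], [3,4], [3,5]

so the chain groups are C_0 ≅ Z^6, C_1 ≅ Z^6.

Boundary ∂_1: C_1 → C_0 maps an edge to its endpoints' difference, ∂[p,q] = q − p. For instance
  ∂[1,2] = [2] − [1].
The 6×6 boundary matrix has rank 5 and Smith normal form diag(1,1,1,1,1).

Now H_k = ker ∂_k / im ∂_{k+1}, so:

  H_0: rank C_0 − rank ∂_1 = 6 − 5 = 1, and the invariant factors of ∂_1 are all 1, so H_0 = Z.
  H_1: rank ker ∂_1 − rank ∂_2 = (6 − 5) − 0 = 1, and there is no ∂_2, so H_1 = Z.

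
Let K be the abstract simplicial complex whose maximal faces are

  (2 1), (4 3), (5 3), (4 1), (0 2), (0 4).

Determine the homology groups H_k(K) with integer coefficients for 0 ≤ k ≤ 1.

H_0 = Z,  H_1 = Z.

We work with the vertex ordering 0 < 1 < 2 < 3 < 4 < 5. The simplices of K, each written with vertices in increasing order, are:

  0-simplices (6): [0], [1], [2], [3], [4], [5]
  1-simplices (6): [0,2], [0,4], [1,2], [1,4], [3,4], [3,5]

so the chain groups are C_0 ≅ Z^6, C_1 ≅ Z^6.

The boundary map ∂_1: C_1 → C_0 maps an edge to its endpoints' difference, ∂[p,q] = q − p. For instance
  ∂[0,2] = [2] − [0].
The resulting 6×6 matrix has rank 5, and its Smith normal form has invariant factors (1,1,1,1,1).

Reading off H_k = ker ∂_k / im ∂_{k+1}:

  H_0: rank C_0 − rank ∂_1 = 6 − 5 = 1, and the invariant factors of ∂_1 are all 1, so H_0 ≅ Z.
  H_1: rank ker ∂_1 − rank ∂_2 = (6 − 5) − 0 = 1, and there is no ∂_2, so H_1 ≅ Z.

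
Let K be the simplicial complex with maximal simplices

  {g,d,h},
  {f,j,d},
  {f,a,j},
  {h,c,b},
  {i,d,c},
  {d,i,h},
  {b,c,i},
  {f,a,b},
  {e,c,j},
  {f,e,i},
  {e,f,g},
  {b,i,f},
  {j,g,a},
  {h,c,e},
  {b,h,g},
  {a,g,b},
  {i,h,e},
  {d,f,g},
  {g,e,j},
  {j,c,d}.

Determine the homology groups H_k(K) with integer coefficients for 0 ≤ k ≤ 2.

H_0 ≅ Z,  H_1 ≅ Z ⊕ Z/2Z,  H_2 = 0.

K has 10 vertices, 30 edges, 20 triangles.
rank ∂_0 = 0, rank ∂_1 = 9 ⇒ b_0 = 10 − 0 − 9 = 1; all invariant factors of ∂_1 are 1 so no torsion. So H_0 = Z.
rank ∂_1 = 9, rank ∂_2 = 20 ⇒ b_1 = 30 − 9 − 20 = 1; ∂_2 has invariant factor(s) [2] giving torsion. So H_1 = Z ⊕ Z/2Z.
rank ∂_2 = 20, rank ∂_3 = 0 ⇒ b_2 = 20 − 20 − 0 = 0. So H_2 = 0.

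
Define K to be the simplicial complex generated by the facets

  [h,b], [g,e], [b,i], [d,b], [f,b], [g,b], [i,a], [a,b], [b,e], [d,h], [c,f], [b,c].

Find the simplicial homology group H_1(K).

Order the vertices as a < b < c < d < e < f < g < h < i. Listing each simplex with vertices in this order, K has dimension 1 with simplices:

  0-simplices (9): a, b, c, d, e, f, g, h, i
  1-simplices (12): ab, ai, bc, bd, be, bf, bg, bh, bi, cf, dh, eg

so the chain groups are C_0 ≅ Z^9, C_1 ≅ Z^12.

The boundary map ∂_1: C_1 → C_0 maps an edge to its endpoints' difference, ∂[p,q] = q − p.
As a 9×12 matrix over Z this has rank 8, with invariant factors (1,1,1,1,1,1,1,1).

From H_k ≅ ker(∂_k) / im(∂_{k+1}) we obtain:

  H_1: rank ker ∂_1 − rank ∂_2 = (12 − 8) − 0 = 4, and there is no ∂_2, so H_1 = Z^4.

(K is a triangulation of a wedge of 4 circles.)

H_1 = Z^4.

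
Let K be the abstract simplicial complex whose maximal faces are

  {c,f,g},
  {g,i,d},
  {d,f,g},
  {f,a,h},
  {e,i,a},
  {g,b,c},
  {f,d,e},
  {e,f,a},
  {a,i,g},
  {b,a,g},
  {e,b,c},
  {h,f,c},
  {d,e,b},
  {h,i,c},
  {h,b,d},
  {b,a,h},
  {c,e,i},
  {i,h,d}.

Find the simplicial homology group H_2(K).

H_2 ≅ Z.

Fix the vertex order a < b < c < d < e < f < g < h < i and write every simplex with vertices in increasing order. Then dim K = 2 and the simplices of K are:

  0-simplices (9): a, b, c, d, e, f, g, h, i
  1-simplices (27): ab, ae, af, ag, ah, ai, bc, bd, be, bg, bh, ce, cf, cg, ch, ci, de, df, dg, dh, di, ef, ei, fg, fh, gi, hi
  2-simplices (18): abg, abh, aef, aei, afh, agi, bce, bcg, bde, bdh, cei, cfg, cfh, chi, def, dfg, dgi, dhi

Hence C_0 ≅ Z^9, C_1 ≅ Z^27, C_2 ≅ Z^18.

The boundary map ∂_1: C_1 → C_0 is given by ∂[p,q] = [q] − [p]. For instance
  ∂ah = h − a.
As a 9×27 matrix over Z this has rank 8, with invariant factors (1,1,1,1,1,1,1,1).

Boundary ∂_2: C_2 → C_1 acts by ∂[p,q,r] = [q,r] − [p,r] + [p,q]. For instance
  ∂bcg = cg − bg + bc,
  ∂abg = bg − ag + ab.
The 27×18 boundary matrix has rank 17 and Smith normal form diag(1,1,1,1,1,1,1,1,1,1,1,1,1,1,1,1,1).

From H_k ≅ ker(∂_k) / im(∂_{k+1}) we obtain:

  H_2: rank ker ∂_2 − rank ∂_3 = (18 − 17) − 0 = 1, and there is no ∂_3, so H_2 = Z.

(K is a triangulation of the torus T^2.)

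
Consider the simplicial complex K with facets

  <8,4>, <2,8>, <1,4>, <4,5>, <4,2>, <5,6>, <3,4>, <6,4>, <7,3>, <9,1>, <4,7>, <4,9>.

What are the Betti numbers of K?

b_0 = 1, b_1 = 4.

Take the total order 1 < 2 < 3 < 4 < 5 < 6 < 7 < 8 < 9 on the vertex set. Then K (dimension 1) consists of the simplices:

  0-simplices (9): [1], [2], [3], [4], [5], [6], [7], [8], [9]
  1-simplices (12): [1,4], [1,9], [2,4], [2,8], [3,4], [3,7], [4,5], [4,6], [4,7], [4,8], [4,9], [5,6]

so the chain groups are C_0 ≅ Z^9, C_1 ≅ Z^12.

The boundary map ∂_1: C_1 → C_0 is given by ∂[p,q] = [q] − [p].
This gives a 9×12 integer matrix of rank 8; reducing to Smith normal form yields diagonal entries (1,1,1,1,1,1,1,1).

Reading off H_k = ker ∂_k / im ∂_{k+1}:

  H_0: rank C_0 − rank ∂_1 = 9 − 8 = 1, and the invariant factors of ∂_1 are all 1, so H_0 = Z.
  H_1: rank ker ∂_1 − rank ∂_2 = (12 − 8) − 0 = 4, and there is no ∂_2, so H_1 = Z^4.

Hence the Betti numbers are b_0 = 1, b_1 = 4.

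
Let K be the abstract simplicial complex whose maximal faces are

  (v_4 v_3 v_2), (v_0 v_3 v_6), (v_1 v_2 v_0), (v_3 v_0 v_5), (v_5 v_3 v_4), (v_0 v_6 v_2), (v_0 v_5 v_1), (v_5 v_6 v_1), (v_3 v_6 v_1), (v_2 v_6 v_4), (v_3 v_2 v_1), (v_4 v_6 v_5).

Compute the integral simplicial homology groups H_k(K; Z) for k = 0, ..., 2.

Take the total order v_0 < v_1 < v_2 < v_3 < v_4 < v_5 < v_6 on the vertex set. Then K (dimension 2) consists of the simplices:

  0-simplices (7): [v_0], [v_1], [v_2], [v_3], [v_4], [v_5], [v_6]
  1-simplices (18): (18 of them)
  2-simplices (12): (12 of them)

so the chain groups are C_0 ≅ Z^7, C_1 ≅ Z^18, C_2 ≅ Z^12.

Boundary ∂_1: C_1 → C_0 maps an edge to its endpoints' difference, ∂[p,q] = q − p. For instance
  ∂[v_1,v_3] = [v_3] − [v_1].
The 7×18 boundary matrix has rank 6 and Smith normal form diag(1,1,1,1,1,1).

The boundary map ∂_2: C_2 → C_1 acts by ∂[p,q,r] = [q,r] − [p,r] + [p,q]. For instance
  ∂[v_0,v_3,v_5] = [v_3,v_5] − [v_0,v_5] + [v_0,v_3],
  ∂[v_2,v_3,v_4] = [v_3,v_4] − [v_2,v_4] + [v_2,v_3].
This gives a 18×12 integer matrix of rank 12; reducing to Smith normal form yields diagonal entries (1,1,1,1,1,1,1,1,1,1,1,2).

From H_k ≅ ker(∂_k) / im(∂_{k+1}) we obtain:

  H_0: rank C_0 − rank ∂_1 = 7 − 6 = 1, and the invariant factors of ∂_1 are all 1, so H_0 = Z.
  H_1: rank ker ∂_1 − rank ∂_2 = (18 − 6) − 12 = 0, and ∂_2 has invariant factor 2 > 1, so H_1 = Z/2Z.
  H_2: rank ker ∂_2 − rank ∂_3 = (12 − 12) − 0 = 0, and there is no ∂_3, so H_2 = 0.

As a check, the Euler characteristic is 7 − 18 + 12 = 1, which agrees with 1 − 0 + 0 = 1.
(K is a triangulation of the real projective plane RP^2.)

H_0 ≅ Z,  H_1 ≅ Z/2Z,  H_2 = 0.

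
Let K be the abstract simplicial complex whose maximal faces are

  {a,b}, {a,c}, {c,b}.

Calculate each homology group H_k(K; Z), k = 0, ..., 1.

We work with the vertex ordering a < b < c. The simplices of K, each written with vertices in increasing order, are:

  0-simplices (3): a, b, c
  1-simplices (3): ab, ac, bc

so the chain groups are C_0 ≅ Z^3, C_1 ≅ Z^3.

The boundary map ∂_1: C_1 → C_0 sends each edge [p,q] (with p < q) to q − p.
The resulting 3×3 matrix has rank 2, and its Smith normal form has invariant factors (1,1).

Now H_k = ker ∂_k / im ∂_{k+1}, so:

  H_0: rank C_0 − rank ∂_1 = 3 − 2 = 1, and the invariant factors of ∂_1 are all 1, so H_0 = Z.
  H_1: rank ker ∂_1 − rank ∂_2 = (3 − 2) − 0 = 1, and there is no ∂_2, so H_1 = Z.

As a check, the Euler characteristic is 3 − 3 = 0, which agrees with 1 − 1 = 0.
(K is a triangulation of the circle S^1.)

H_0 ≅ Z,  H_1 ≅ Z.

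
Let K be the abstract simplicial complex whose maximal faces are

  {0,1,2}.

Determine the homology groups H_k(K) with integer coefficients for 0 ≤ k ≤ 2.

H_0 ≅ Z,  H_1 = 0,  H_2 = 0.

Take the total order 0 < 1 < 2 on the vertex set. Then K (dimension 2) consists of the simplices:

  0-simplices (3): [0], [1], [2]
  1-simplices (3): [0,1], [0,2], [1,2]
  2-simplices (1): [0,1,2]

giving chain groups C_0 ≅ Z^3, C_1 ≅ Z^3, C_2 ≅ Z^1.

Boundary ∂_1: C_1 → C_0 maps an edge to its endpoints' difference, ∂[p,q] = q − p. For instance
  ∂[0,1] = [1] − [0].
As a 3×3 matrix over Z this has rank 2, with invariant factors (1,1).

Boundary ∂_2: C_2 → C_1 sends each 2-simplex [p,q,r] to [q,r] − [p,r] + [p,q]. For instance
  ∂[0,1,2] = [1,2] − [0,2] + [0,1].
This gives a 3×1 integer matrix of rank 1; reducing to Smith normal form yields diagonal entries (1).

From H_k ≅ ker(∂_k) / im(∂_{k+1}) we obtain:

  H_0: rank C_0 − rank ∂_1 = 3 − 2 = 1, and the invariant factors of ∂_1 are all 1, so H_0 = Z.
  H_1: rank ker ∂_1 − rank ∂_2 = (3 − 2) − 1 = 0, and the invariant factors of ∂_2 are all 1, so H_1 = 0.
  H_2: rank ker ∂_2 − rank ∂_3 = (1 − 1) − 0 = 0, and there is no ∂_3, so H_2 = 0.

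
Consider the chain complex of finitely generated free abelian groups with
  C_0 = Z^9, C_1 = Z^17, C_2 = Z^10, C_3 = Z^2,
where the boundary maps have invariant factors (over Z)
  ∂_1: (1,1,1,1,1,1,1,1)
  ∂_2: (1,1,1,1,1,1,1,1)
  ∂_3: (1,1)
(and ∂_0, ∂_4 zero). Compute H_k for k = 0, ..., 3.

H_0: b_0 = 9 − 0 − 8 = 1; torsion from ∂_1 factors > 1: none. So H_0 ≅ Z.
H_1: b_1 = 17 − 8 − 8 = 1; torsion from ∂_2 factors > 1: none. So H_1 ≅ Z.
H_2: b_2 = 10 − 8 − 2 = 0; torsion from ∂_3 factors > 1: none. So H_2 ≅ 0.
H_3: b_3 = 2 − 2 − 0 = 0; torsion from ∂_4 factors > 1: none. So H_3 ≅ 0.

H_0 ≅ Z,  H_1 ≅ Z,  H_2 = 0,  H_3 = 0.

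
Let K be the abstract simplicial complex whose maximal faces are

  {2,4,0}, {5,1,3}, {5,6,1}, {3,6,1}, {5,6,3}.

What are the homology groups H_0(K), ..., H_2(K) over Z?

H_0 ≅ Z^2,  H_1 = 0,  H_2 ≅ Z.

Fix the vertex order 0 < 1 < 2 < 3 < 4 < 5 < 6 and write every simplex with vertices in increasing order. Then dim K = 2 and the simplices of K are:

  0-simplices (7): [0], [1], [2], [3], [4], [5], [6]
  1-simplices (9): [0,2], [0,4], [1,3], [1,5], [1,6], [2,4], [3,5], [3,6], [5,6]
  2-simplices (5): [0,2,4], [1,3,5], [1,3,6], [1,5,6], [3,5,6]

Hence C_0 ≅ Z^7, C_1 ≅ Z^9, C_2 ≅ Z^5.

Boundary ∂_1: C_1 → C_0 is given by ∂[p,q] = [q] − [p]. For instance
  ∂[1,3] = [3] − [1].
The 7×9 boundary matrix has rank 5 and Smith normal form diag(1,1,1,1,1).

Boundary ∂_2: C_2 → C_1 sends each 2-simplex [p,q,r] to [q,r] − [p,r] + [p,q]. For instance
  ∂[0,2,4] = [2,4] − [0,4] + [0,2],
  ∂[1,5,6] = [5,6] − [1,6] + [1,5].
As a 9×5 matrix over Z this has rank 4, with invariant factors (1,1,1,1).

From H_k ≅ ker(∂_k) / im(∂_{k+1}) we obtain:

  H_0: rank C_0 − rank ∂_1 = 7 − 5 = 2, and the invariant factors of ∂_1 are all 1, so H_0 ≅ Z^2.
  H_1: rank ker ∂_1 − rank ∂_2 = (9 − 5) − 4 = 0, and the invariant factors of ∂_2 are all 1, so H_1 ≅ 0.
  H_2: rank ker ∂_2 − rank ∂_3 = (5 − 4) − 0 = 1, and there is no ∂_3, so H_2 ≅ Z.

As a check, the Euler characteristic is 7 − 9 + 5 = 3, which agrees with 2 − 0 + 1 = 3.
(K is a triangulation of the disjoint union of the 2-simplex and the 2-sphere S^2.)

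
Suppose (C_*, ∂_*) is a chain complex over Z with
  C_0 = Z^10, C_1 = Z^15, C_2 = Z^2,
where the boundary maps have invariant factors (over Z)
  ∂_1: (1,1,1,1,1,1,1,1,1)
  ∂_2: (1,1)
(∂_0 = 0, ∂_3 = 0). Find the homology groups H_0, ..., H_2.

H_0: b_0 = 10 − 0 − 9 = 1; torsion from ∂_1 factors > 1: none. So H_0 = Z.
H_1: b_1 = 15 − 9 − 2 = 4; torsion from ∂_2 factors > 1: none. So H_1 = Z^4.
H_2: b_2 = 2 − 2 − 0 = 0; torsion from ∂_3 factors > 1: none. So H_2 = 0.

H_0 = Z,  H_1 = Z^4,  H_2 = 0.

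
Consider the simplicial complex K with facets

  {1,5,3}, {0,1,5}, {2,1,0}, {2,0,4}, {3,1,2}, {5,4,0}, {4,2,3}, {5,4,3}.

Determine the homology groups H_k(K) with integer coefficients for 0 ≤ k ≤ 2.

We work with the vertex ordering 0 < 1 < 2 < 3 < 4 < 5. The simplices of K, each written with vertices in increasing order, are:

  0-simplices (6): [0], [1], [2], [3], [4], [5]
  1-simplices (12): [0,1], [0,2], [0,4], [0,5], [1,2], [1,3], [1,5], [2,3], [2,4], [3,4], [3,5], [4,5]
  2-simplices (8): [0,1,2], [0,1,5], [0,2,4], [0,4,5], [1,2,3], [1,3,5], [2,3,4], [3,4,5]

giving chain groups C_0 ≅ Z^6, C_1 ≅ Z^12, C_2 ≅ Z^8.

The boundary map ∂_1: C_1 → C_0 maps an edge to its endpoints' difference, ∂[p,q] = q − p. For instance
  ∂[2,3] = [3] − [2].
This gives a 6×12 integer matrix of rank 5; reducing to Smith normal form yields diagonal entries (1,1,1,1,1).

∂_2: C_2 → C_1 sends each 2-simplex [p,q,r] to [q,r] − [p,r] + [p,q]. For instance
  ∂[0,1,2] = [1,2] − [0,2] + [0,1],
  ∂[0,1,5] = [1,5] − [0,5] + [0,1].
The resulting 12×8 matrix has rank 7, and its Smith normal form has invariant factors (1,1,1,1,1,1,1).

From H_k ≅ ker(∂_k) / im(∂_{k+1}) we obtain:

  H_0: rank C_0 − rank ∂_1 = 6 − 5 = 1, and the invariant factors of ∂_1 are all 1, so H_0 ≅ Z.
  H_1: rank ker ∂_1 − rank ∂_2 = (12 − 5) − 7 = 0, and the invariant factors of ∂_2 are all 1, so H_1 ≅ 0.
  H_2: rank ker ∂_2 − rank ∂_3 = (8 − 7) − 0 = 1, and there is no ∂_3, so H_2 ≅ Z.

As a check, the Euler characteristic is 6 − 12 + 8 = 2, which agrees with 1 − 0 + 1 = 2.
(K is a triangulation of the 2-sphere S^2.)

H_0 ≅ Z,  H_1 = 0,  H_2 ≅ Z.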